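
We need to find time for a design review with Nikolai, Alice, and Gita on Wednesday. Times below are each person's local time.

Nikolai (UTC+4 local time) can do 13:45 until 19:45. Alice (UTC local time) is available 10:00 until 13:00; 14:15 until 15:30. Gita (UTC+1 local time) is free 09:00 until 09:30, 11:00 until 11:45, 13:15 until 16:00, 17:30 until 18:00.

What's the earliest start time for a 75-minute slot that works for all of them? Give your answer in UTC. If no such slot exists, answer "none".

Nikolai in UTC: 09:45-15:45 (subtract 4h to convert from UTC+4).
Alice in UTC: 10:00-13:00, 14:15-15:30.
Gita in UTC: 08:00-08:30, 10:00-10:45, 12:15-15:00, 16:30-17:00 (subtract 1h to convert from UTC+1).
Nikolai ∩ Alice: 10:00-13:00, 14:15-15:30.
Nikolai ∩ Alice ∩ Gita: 10:00-10:45, 12:15-13:00, 14:15-15:00.
So the common availability across everyone is 10:00-10:45, 12:15-13:00, 14:15-15:00.
No common window is at least 75 minutes long.

none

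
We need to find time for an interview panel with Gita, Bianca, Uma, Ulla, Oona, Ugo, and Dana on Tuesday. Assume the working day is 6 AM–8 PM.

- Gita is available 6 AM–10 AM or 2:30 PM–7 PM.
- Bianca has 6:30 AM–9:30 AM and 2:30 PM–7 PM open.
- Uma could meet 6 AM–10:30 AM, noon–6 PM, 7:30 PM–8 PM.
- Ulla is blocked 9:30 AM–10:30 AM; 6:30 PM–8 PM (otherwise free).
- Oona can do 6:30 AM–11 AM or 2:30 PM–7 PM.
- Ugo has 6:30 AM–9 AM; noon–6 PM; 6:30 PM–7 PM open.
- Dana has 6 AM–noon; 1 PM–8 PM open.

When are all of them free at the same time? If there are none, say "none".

Gita free: 06:00-10:00, 14:30-19:00.
Bianca free: 06:30-09:30, 14:30-19:00.
Uma free: 06:00-10:30, 12:00-18:00, 19:30-20:00.
Ulla free: 06:00-09:30, 10:30-18:30 (invert busy blocks within the working day).
Oona free: 06:30-11:00, 14:30-19:00.
Ugo free: 06:30-09:00, 12:00-18:00, 18:30-19:00.
Dana free: 06:00-12:00, 13:00-20:00.
Gita ∩ Bianca: 06:30-09:30, 14:30-19:00.
Gita ∩ Bianca ∩ Uma: 06:30-09:30, 14:30-18:00.
Gita ∩ Bianca ∩ Uma ∩ Ulla: 06:30-09:30, 14:30-18:00.
Gita ∩ Bianca ∩ Uma ∩ Ulla ∩ Oona: 06:30-09:30, 14:30-18:00.
Gita ∩ Bianca ∩ Uma ∩ Ulla ∩ Oona ∩ Ugo: 06:30-09:00, 14:30-18:00.
Gita ∩ Bianca ∩ Uma ∩ Ulla ∩ Oona ∩ Ugo ∩ Dana: 06:30-09:00, 14:30-18:00.
So the common availability across everyone is 06:30-09:00, 14:30-18:00.

06:30-09:00, 14:30-18:00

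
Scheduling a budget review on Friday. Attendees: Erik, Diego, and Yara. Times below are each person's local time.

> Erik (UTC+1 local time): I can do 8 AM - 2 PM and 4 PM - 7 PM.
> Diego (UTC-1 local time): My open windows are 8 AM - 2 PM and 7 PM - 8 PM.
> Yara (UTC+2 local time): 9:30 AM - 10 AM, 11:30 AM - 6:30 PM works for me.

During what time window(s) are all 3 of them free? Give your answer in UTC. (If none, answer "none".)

09:30-13:00

Erik in UTC: 07:00-13:00, 15:00-18:00 (subtract 1h to convert from UTC+1).
Diego in UTC: 09:00-15:00, 20:00-21:00 (add 1h to convert from UTC-1).
Yara in UTC: 07:30-08:00, 09:30-16:30 (subtract 2h to convert from UTC+2).
Erik ∩ Diego: 09:00-13:00.
Erik ∩ Diego ∩ Yara: 09:30-13:00.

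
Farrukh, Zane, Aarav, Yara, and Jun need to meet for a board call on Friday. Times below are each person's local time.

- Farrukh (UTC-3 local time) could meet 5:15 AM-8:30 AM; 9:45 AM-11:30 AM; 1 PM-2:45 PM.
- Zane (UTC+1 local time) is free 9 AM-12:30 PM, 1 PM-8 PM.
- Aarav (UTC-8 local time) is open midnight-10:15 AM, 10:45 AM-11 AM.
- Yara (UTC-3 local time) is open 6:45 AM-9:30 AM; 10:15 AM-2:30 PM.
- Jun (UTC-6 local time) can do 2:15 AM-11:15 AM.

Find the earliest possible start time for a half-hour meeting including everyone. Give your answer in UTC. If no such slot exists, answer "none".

09:45

Farrukh in UTC: 08:15-11:30, 12:45-14:30, 16:00-17:45 (add 3h to convert from UTC-3).
Zane in UTC: 08:00-11:30, 12:00-19:00 (subtract 1h to convert from UTC+1).
Aarav in UTC: 08:00-18:15, 18:45-19:00 (add 8h to convert from UTC-8).
Yara in UTC: 09:45-12:30, 13:15-17:30 (add 3h to convert from UTC-3).
Jun in UTC: 08:15-17:15 (add 6h to convert from UTC-6).
Farrukh ∩ Zane: 08:15-11:30, 12:45-14:30, 16:00-17:45.
Farrukh ∩ Zane ∩ Aarav: 08:15-11:30, 12:45-14:30, 16:00-17:45.
Farrukh ∩ Zane ∩ Aarav ∩ Yara: 09:45-11:30, 13:15-14:30, 16:00-17:30.
Farrukh ∩ Zane ∩ Aarav ∩ Yara ∩ Jun: 09:45-11:30, 13:15-14:30, 16:00-17:15.
The first common window of at least 30 minutes is 09:45-11:30, so the earliest start is 09:45.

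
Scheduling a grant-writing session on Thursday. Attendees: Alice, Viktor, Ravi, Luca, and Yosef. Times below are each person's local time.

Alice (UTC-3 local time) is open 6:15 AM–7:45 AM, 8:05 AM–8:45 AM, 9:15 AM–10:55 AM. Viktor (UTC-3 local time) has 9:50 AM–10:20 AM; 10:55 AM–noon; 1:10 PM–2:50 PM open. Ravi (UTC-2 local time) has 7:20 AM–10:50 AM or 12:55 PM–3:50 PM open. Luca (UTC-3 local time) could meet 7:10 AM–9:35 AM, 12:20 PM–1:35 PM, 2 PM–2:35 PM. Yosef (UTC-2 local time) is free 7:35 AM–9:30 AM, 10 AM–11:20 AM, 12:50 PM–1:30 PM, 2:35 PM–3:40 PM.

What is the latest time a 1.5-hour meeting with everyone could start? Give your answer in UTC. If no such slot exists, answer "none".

none

Alice in UTC: 09:15-10:45, 11:05-11:45, 12:15-13:55 (add 3h to convert from UTC-3).
Viktor in UTC: 12:50-13:20, 13:55-15:00, 16:10-17:50 (add 3h to convert from UTC-3).
Ravi in UTC: 09:20-12:50, 14:55-17:50 (add 2h to convert from UTC-2).
Luca in UTC: 10:10-12:35, 15:20-16:35, 17:00-17:35 (add 3h to convert from UTC-3).
Yosef in UTC: 09:35-11:30, 12:00-13:20, 14:50-15:30, 16:35-17:40 (add 2h to convert from UTC-2).
Alice ∩ Viktor: 12:50-13:20.
Alice ∩ Viktor ∩ Ravi: ∅.
Alice ∩ Viktor ∩ Ravi ∩ Luca: ∅.
Alice ∩ Viktor ∩ Ravi ∩ Luca ∩ Yosef: ∅.
There is no time when everyone is free.
No common window is at least 90 minutes long.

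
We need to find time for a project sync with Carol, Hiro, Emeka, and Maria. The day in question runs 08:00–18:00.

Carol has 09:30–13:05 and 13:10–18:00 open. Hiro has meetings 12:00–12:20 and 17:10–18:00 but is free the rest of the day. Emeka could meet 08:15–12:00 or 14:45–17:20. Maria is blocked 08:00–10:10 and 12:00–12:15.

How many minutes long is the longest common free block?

Carol free: 09:30-13:05, 13:10-18:00.
Hiro free: 08:00-12:00, 12:20-17:10 (invert busy blocks within the working day).
Emeka free: 08:15-12:00, 14:45-17:20.
Maria free: 10:10-12:00, 12:15-18:00 (invert busy blocks within the working day).
Carol ∩ Hiro: 09:30-12:00, 12:20-13:05, 13:10-17:10.
Carol ∩ Hiro ∩ Emeka: 09:30-12:00, 14:45-17:10.
Carol ∩ Hiro ∩ Emeka ∩ Maria: 10:10-12:00, 14:45-17:10.
The longest is 14:45-17:10 at 145 minutes.

145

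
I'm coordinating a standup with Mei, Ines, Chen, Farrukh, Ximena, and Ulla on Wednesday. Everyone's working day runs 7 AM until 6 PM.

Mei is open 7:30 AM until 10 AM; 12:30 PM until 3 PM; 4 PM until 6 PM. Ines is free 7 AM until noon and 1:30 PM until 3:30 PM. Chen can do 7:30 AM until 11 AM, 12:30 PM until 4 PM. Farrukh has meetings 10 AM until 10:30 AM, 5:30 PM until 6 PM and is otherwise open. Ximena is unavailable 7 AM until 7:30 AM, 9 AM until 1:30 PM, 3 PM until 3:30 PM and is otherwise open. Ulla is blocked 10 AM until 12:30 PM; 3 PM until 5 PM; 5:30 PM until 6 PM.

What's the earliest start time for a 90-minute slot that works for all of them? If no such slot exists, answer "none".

07:30

Mei free: 07:30-10:00, 12:30-15:00, 16:00-18:00.
Ines free: 07:00-12:00, 13:30-15:30.
Chen free: 07:30-11:00, 12:30-16:00.
Farrukh free: 07:00-10:00, 10:30-17:30 (invert busy blocks within the working day).
Ximena free: 07:30-09:00, 13:30-15:00, 15:30-18:00 (invert busy blocks within the working day).
Ulla free: 07:00-10:00, 12:30-15:00, 17:00-17:30 (invert busy blocks within the working day).
Mei ∩ Ines: 07:30-10:00, 13:30-15:00.
Mei ∩ Ines ∩ Chen: 07:30-10:00, 13:30-15:00.
Mei ∩ Ines ∩ Chen ∩ Farrukh: 07:30-10:00, 13:30-15:00.
Mei ∩ Ines ∩ Chen ∩ Farrukh ∩ Ximena: 07:30-09:00, 13:30-15:00.
Mei ∩ Ines ∩ Chen ∩ Farrukh ∩ Ximena ∩ Ulla: 07:30-09:00, 13:30-15:00.
The first common window of at least 90 minutes is 07:30-09:00, so the earliest start is 07:30.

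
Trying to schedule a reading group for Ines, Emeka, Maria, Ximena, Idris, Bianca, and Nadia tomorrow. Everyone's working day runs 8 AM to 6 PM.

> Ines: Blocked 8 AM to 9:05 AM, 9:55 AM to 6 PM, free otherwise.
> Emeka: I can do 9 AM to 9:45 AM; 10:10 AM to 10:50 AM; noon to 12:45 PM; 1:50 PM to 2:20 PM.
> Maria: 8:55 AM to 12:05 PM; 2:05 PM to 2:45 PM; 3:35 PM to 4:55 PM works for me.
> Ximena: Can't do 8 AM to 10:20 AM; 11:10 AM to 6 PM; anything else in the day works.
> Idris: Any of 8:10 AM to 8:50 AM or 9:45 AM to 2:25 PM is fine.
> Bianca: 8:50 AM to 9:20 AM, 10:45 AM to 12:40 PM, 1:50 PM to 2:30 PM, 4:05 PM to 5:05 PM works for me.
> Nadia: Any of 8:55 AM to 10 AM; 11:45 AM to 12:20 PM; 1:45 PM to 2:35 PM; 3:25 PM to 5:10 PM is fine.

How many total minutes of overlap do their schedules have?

0

Ines free: 09:05-09:55 (invert busy blocks within the working day).
Emeka free: 09:00-09:45, 10:10-10:50, 12:00-12:45, 13:50-14:20.
Maria free: 08:55-12:05, 14:05-14:45, 15:35-16:55.
Ximena free: 10:20-11:10 (invert busy blocks within the working day).
Idris free: 08:10-08:50, 09:45-14:25.
Bianca free: 08:50-09:20, 10:45-12:40, 13:50-14:30, 16:05-17:05.
Nadia free: 08:55-10:00, 11:45-12:20, 13:45-14:35, 15:25-17:10.
Ines ∩ Emeka: 09:05-09:45.
Ines ∩ Emeka ∩ Maria: 09:05-09:45.
Ines ∩ Emeka ∩ Maria ∩ Ximena: ∅.
Ines ∩ Emeka ∩ Maria ∩ Ximena ∩ Idris: ∅.
Ines ∩ Emeka ∩ Maria ∩ Ximena ∩ Idris ∩ Bianca: ∅.
Ines ∩ Emeka ∩ Maria ∩ Ximena ∩ Idris ∩ Bianca ∩ Nadia: ∅.
There is no time when everyone is free.
There is no common window, so the total is 0 minutes.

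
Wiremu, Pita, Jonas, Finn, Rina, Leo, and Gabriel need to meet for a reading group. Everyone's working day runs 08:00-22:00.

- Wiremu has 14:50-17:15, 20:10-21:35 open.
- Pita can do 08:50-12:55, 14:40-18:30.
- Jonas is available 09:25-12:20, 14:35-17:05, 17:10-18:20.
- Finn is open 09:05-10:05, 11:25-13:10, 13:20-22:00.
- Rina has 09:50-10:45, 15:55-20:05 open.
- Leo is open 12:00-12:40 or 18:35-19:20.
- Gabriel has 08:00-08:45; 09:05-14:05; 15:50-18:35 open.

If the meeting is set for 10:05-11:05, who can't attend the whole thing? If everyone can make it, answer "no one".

Finn, Leo, Rina, Wiremu

Wiremu: not fully free for 10:05-11:05. Pita: free for 10:05-11:05. Jonas: free for 10:05-11:05. Finn: not fully free for 10:05-11:05. Rina: not fully free for 10:05-11:05. Leo: not fully free for 10:05-11:05. Gabriel: free for 10:05-11:05.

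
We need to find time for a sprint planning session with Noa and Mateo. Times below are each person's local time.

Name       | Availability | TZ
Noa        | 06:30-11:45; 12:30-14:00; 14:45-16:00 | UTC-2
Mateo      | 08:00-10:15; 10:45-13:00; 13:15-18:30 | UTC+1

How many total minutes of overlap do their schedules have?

Noa in UTC: 08:30-13:45, 14:30-16:00, 16:45-18:00 (add 2h to convert from UTC-2).
Mateo in UTC: 07:00-09:15, 09:45-12:00, 12:15-17:30 (subtract 1h to convert from UTC+1).
Noa ∩ Mateo: 08:30-09:15, 09:45-12:00, 12:15-13:45, 14:30-16:00, 16:45-17:30.
Summing the common windows: 45 + 135 + 90 + 90 + 45 = 405 minutes.

405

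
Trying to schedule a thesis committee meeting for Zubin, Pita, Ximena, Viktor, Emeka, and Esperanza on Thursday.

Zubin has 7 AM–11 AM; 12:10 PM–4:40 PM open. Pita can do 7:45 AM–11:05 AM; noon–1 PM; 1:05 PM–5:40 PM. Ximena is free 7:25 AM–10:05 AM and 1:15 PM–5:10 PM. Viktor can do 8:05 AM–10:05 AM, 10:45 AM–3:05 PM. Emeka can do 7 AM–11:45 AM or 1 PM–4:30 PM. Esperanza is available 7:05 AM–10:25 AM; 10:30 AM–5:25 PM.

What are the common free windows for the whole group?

Zubin ∩ Pita: 07:45-11:00, 12:10-13:00, 13:05-16:40.
Zubin ∩ Pita ∩ Ximena: 07:45-10:05, 13:15-16:40.
Zubin ∩ Pita ∩ Ximena ∩ Viktor: 08:05-10:05, 13:15-15:05.
Zubin ∩ Pita ∩ Ximena ∩ Viktor ∩ Emeka: 08:05-10:05, 13:15-15:05.
Zubin ∩ Pita ∩ Ximena ∩ Viktor ∩ Emeka ∩ Esperanza: 08:05-10:05, 13:15-15:05.

08:05-10:05, 13:15-15:05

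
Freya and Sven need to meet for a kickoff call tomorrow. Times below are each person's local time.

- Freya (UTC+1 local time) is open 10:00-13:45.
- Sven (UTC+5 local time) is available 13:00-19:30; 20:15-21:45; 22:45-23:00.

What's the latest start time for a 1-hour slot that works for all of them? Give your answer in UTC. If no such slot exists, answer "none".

11:45

Freya in UTC: 09:00-12:45 (subtract 1h to convert from UTC+1).
Sven in UTC: 08:00-14:30, 15:15-16:45, 17:45-18:00 (subtract 5h to convert from UTC+5).
Freya ∩ Sven: 09:00-12:45.
The last common window of at least 60 minutes is 09:00-12:45; a 60-minute meeting can start as late as 11:45 and still end by 12:45.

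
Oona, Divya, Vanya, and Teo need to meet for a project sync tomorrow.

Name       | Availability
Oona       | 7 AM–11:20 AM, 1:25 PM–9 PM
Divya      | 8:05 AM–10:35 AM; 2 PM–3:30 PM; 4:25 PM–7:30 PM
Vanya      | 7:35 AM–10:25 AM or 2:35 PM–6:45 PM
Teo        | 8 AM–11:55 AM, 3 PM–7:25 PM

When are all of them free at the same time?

Oona ∩ Divya: 08:05-10:35, 14:00-15:30, 16:25-19:30.
Oona ∩ Divya ∩ Vanya: 08:05-10:25, 14:35-15:30, 16:25-18:45.
Oona ∩ Divya ∩ Vanya ∩ Teo: 08:05-10:25, 15:00-15:30, 16:25-18:45.

08:05-10:25, 15:00-15:30, 16:25-18:45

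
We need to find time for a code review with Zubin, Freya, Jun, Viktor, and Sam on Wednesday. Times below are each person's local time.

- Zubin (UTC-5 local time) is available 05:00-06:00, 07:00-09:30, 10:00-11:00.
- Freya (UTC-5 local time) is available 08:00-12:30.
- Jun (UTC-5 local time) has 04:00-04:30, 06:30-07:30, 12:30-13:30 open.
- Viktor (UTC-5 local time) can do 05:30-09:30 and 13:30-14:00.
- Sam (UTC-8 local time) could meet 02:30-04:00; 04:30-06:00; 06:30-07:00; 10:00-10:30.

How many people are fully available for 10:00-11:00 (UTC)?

1

Zubin in UTC: 10:00-11:00, 12:00-14:30, 15:00-16:00 (add 5h to convert from UTC-5).
Freya in UTC: 13:00-17:30 (add 5h to convert from UTC-5).
Jun in UTC: 09:00-09:30, 11:30-12:30, 17:30-18:30 (add 5h to convert from UTC-5).
Viktor in UTC: 10:30-14:30, 18:30-19:00 (add 5h to convert from UTC-5).
Sam in UTC: 10:30-12:00, 12:30-14:00, 14:30-15:00, 18:00-18:30 (add 8h to convert from UTC-8).
Zubin can make the full 10:00-11:00 slot — that's 1.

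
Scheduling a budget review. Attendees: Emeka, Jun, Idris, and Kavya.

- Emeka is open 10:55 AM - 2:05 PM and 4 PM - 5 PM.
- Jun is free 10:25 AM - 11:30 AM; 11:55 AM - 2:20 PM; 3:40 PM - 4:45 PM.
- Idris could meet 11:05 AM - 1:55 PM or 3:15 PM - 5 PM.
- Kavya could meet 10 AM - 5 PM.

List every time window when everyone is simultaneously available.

Emeka ∩ Jun: 10:55-11:30, 11:55-14:05, 16:00-16:45.
Emeka ∩ Jun ∩ Idris: 11:05-11:30, 11:55-13:55, 16:00-16:45.
Emeka ∩ Jun ∩ Idris ∩ Kavya: 11:05-11:30, 11:55-13:55, 16:00-16:45.

11:05-11:30, 11:55-13:55, 16:00-16:45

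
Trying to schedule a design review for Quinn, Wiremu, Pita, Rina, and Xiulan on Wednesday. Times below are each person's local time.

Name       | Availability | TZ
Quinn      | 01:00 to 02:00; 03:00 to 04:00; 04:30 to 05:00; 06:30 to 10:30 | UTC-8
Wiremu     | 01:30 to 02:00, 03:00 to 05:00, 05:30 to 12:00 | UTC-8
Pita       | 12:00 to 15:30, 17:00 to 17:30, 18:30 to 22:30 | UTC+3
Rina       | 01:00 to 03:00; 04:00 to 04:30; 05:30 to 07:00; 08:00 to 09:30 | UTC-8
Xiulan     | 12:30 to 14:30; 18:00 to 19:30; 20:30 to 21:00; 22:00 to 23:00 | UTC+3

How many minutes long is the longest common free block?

Quinn in UTC: 09:00-10:00, 11:00-12:00, 12:30-13:00, 14:30-18:30 (add 8h to convert from UTC-8).
Wiremu in UTC: 09:30-10:00, 11:00-13:00, 13:30-20:00 (add 8h to convert from UTC-8).
Pita in UTC: 09:00-12:30, 14:00-14:30, 15:30-19:30 (subtract 3h to convert from UTC+3).
Rina in UTC: 09:00-11:00, 12:00-12:30, 13:30-15:00, 16:00-17:30 (add 8h to convert from UTC-8).
Xiulan in UTC: 09:30-11:30, 15:00-16:30, 17:30-18:00, 19:00-20:00 (subtract 3h to convert from UTC+3).
Quinn ∩ Wiremu: 09:30-10:00, 11:00-12:00, 12:30-13:00, 14:30-18:30.
Quinn ∩ Wiremu ∩ Pita: 09:30-10:00, 11:00-12:00, 15:30-18:30.
Quinn ∩ Wiremu ∩ Pita ∩ Rina: 09:30-10:00, 16:00-17:30.
Quinn ∩ Wiremu ∩ Pita ∩ Rina ∩ Xiulan: 09:30-10:00, 16:00-16:30.
The longest is 09:30-10:00 at 30 minutes.

30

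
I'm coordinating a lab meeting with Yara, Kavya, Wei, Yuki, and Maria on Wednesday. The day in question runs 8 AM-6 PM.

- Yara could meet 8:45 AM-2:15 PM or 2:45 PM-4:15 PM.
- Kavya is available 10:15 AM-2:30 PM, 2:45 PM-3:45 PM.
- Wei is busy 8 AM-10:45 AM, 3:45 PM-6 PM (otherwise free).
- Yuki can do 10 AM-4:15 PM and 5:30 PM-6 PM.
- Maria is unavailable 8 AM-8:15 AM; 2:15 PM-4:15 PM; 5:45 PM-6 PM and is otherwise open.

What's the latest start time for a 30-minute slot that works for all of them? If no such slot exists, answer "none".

Yara free: 08:45-14:15, 14:45-16:15.
Kavya free: 10:15-14:30, 14:45-15:45.
Wei free: 10:45-15:45 (invert busy blocks within the working day).
Yuki free: 10:00-16:15, 17:30-18:00.
Maria free: 08:15-14:15, 16:15-17:45 (invert busy blocks within the working day).
Yara ∩ Kavya: 10:15-14:15, 14:45-15:45.
Yara ∩ Kavya ∩ Wei: 10:45-14:15, 14:45-15:45.
Yara ∩ Kavya ∩ Wei ∩ Yuki: 10:45-14:15, 14:45-15:45.
Yara ∩ Kavya ∩ Wei ∩ Yuki ∩ Maria: 10:45-14:15.
The last common window of at least 30 minutes is 10:45-14:15; a 30-minute meeting can start as late as 13:45 and still end by 14:15.

13:45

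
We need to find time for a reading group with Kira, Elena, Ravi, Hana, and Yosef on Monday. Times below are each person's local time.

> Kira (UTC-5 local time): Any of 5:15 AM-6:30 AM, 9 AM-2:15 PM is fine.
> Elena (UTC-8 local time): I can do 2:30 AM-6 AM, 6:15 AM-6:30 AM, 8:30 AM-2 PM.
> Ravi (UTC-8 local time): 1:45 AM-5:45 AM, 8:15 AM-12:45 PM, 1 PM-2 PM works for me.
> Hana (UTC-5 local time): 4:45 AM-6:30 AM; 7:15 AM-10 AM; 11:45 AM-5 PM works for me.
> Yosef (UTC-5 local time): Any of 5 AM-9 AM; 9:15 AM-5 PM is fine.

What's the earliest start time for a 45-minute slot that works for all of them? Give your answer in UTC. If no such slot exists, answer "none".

10:30

Kira in UTC: 10:15-11:30, 14:00-19:15 (add 5h to convert from UTC-5).
Elena in UTC: 10:30-14:00, 14:15-14:30, 16:30-22:00 (add 8h to convert from UTC-8).
Ravi in UTC: 09:45-13:45, 16:15-20:45, 21:00-22:00 (add 8h to convert from UTC-8).
Hana in UTC: 09:45-11:30, 12:15-15:00, 16:45-22:00 (add 5h to convert from UTC-5).
Yosef in UTC: 10:00-14:00, 14:15-22:00 (add 5h to convert from UTC-5).
Kira ∩ Elena: 10:30-11:30, 14:15-14:30, 16:30-19:15.
Kira ∩ Elena ∩ Ravi: 10:30-11:30, 16:30-19:15.
Kira ∩ Elena ∩ Ravi ∩ Hana: 10:30-11:30, 16:45-19:15.
Kira ∩ Elena ∩ Ravi ∩ Hana ∩ Yosef: 10:30-11:30, 16:45-19:15.
The first common window of at least 45 minutes is 10:30-11:30, so the earliest start is 10:30.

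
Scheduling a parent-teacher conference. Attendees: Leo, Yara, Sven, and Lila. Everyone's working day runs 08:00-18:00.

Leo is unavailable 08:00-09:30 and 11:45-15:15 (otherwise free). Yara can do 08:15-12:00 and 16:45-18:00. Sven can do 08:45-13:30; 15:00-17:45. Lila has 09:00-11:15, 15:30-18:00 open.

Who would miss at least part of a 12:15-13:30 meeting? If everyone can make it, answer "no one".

Leo, Lila, Yara

Leo free: 09:30-11:45, 15:15-18:00 (invert busy blocks within the working day).
Yara free: 08:15-12:00, 16:45-18:00.
Sven free: 08:45-13:30, 15:00-17:45.
Lila free: 09:00-11:15, 15:30-18:00.
Leo: not fully free for 12:15-13:30. Yara: not fully free for 12:15-13:30. Sven: free for 12:15-13:30. Lila: not fully free for 12:15-13:30.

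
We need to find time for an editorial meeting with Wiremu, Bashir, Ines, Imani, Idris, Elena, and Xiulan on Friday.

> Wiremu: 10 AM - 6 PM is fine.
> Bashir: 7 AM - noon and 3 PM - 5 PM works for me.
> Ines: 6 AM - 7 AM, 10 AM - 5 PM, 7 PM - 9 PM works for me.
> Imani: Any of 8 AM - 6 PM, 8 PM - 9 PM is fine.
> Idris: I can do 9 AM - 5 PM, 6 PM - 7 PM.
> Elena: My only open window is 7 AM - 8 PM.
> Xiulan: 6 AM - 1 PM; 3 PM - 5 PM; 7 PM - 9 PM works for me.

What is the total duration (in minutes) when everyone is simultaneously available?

240

Wiremu ∩ Bashir: 10:00-12:00, 15:00-17:00.
Wiremu ∩ Bashir ∩ Ines: 10:00-12:00, 15:00-17:00.
Wiremu ∩ Bashir ∩ Ines ∩ Imani: 10:00-12:00, 15:00-17:00.
Wiremu ∩ Bashir ∩ Ines ∩ Imani ∩ Idris: 10:00-12:00, 15:00-17:00.
Wiremu ∩ Bashir ∩ Ines ∩ Imani ∩ Idris ∩ Elena: 10:00-12:00, 15:00-17:00.
Wiremu ∩ Bashir ∩ Ines ∩ Imani ∩ Idris ∩ Elena ∩ Xiulan: 10:00-12:00, 15:00-17:00.
Summing the common windows: 120 + 120 = 240 minutes.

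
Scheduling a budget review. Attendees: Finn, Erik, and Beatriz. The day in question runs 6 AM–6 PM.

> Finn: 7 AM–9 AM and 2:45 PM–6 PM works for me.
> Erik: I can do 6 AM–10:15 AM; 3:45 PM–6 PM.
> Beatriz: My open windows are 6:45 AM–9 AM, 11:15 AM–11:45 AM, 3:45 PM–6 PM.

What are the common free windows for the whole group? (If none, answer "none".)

Finn ∩ Erik: 07:00-09:00, 15:45-18:00.
Finn ∩ Erik ∩ Beatriz: 07:00-09:00, 15:45-18:00.

07:00-09:00, 15:45-18:00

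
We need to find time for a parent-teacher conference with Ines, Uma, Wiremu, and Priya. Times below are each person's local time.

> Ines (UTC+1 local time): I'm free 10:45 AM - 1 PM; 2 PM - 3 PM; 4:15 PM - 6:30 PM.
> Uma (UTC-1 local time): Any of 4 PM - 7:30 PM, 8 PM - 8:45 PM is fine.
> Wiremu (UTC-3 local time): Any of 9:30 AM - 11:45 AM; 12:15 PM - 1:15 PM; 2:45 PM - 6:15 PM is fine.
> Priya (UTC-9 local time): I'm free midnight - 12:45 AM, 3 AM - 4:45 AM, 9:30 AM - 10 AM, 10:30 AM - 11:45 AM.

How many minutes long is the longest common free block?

0

Ines in UTC: 09:45-12:00, 13:00-14:00, 15:15-17:30 (subtract 1h to convert from UTC+1).
Uma in UTC: 17:00-20:30, 21:00-21:45 (add 1h to convert from UTC-1).
Wiremu in UTC: 12:30-14:45, 15:15-16:15, 17:45-21:15 (add 3h to convert from UTC-3).
Priya in UTC: 09:00-09:45, 12:00-13:45, 18:30-19:00, 19:30-20:45 (add 9h to convert from UTC-9).
Ines ∩ Uma: 17:00-17:30.
Ines ∩ Uma ∩ Wiremu: ∅.
Ines ∩ Uma ∩ Wiremu ∩ Priya: ∅.
There is no time when everyone is free.
No common window exists, so the longest block is 0 minutes.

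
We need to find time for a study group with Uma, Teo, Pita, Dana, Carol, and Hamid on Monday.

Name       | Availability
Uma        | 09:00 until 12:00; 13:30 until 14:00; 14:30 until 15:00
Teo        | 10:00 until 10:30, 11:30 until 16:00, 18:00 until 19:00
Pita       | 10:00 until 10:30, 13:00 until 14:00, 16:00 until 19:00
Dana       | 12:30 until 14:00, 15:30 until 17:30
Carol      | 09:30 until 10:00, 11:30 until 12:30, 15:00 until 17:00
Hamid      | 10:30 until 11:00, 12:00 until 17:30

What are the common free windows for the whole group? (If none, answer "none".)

none

Uma ∩ Teo: 10:00-10:30, 11:30-12:00, 13:30-14:00, 14:30-15:00.
Uma ∩ Teo ∩ Pita: 10:00-10:30, 13:30-14:00.
Uma ∩ Teo ∩ Pita ∩ Dana: 13:30-14:00.
Uma ∩ Teo ∩ Pita ∩ Dana ∩ Carol: ∅.
Uma ∩ Teo ∩ Pita ∩ Dana ∩ Carol ∩ Hamid: ∅.
There is no time when everyone is free.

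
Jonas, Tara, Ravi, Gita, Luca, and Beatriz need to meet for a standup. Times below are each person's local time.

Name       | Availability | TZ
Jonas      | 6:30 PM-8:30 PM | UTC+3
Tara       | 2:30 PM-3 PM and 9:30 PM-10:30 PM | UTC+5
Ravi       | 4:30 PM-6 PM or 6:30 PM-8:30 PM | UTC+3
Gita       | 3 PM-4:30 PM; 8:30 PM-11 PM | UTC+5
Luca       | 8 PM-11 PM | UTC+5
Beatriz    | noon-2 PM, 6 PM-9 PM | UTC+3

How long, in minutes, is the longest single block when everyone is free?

60

Jonas in UTC: 15:30-17:30 (subtract 3h to convert from UTC+3).
Tara in UTC: 09:30-10:00, 16:30-17:30 (subtract 5h to convert from UTC+5).
Ravi in UTC: 13:30-15:00, 15:30-17:30 (subtract 3h to convert from UTC+3).
Gita in UTC: 10:00-11:30, 15:30-18:00 (subtract 5h to convert from UTC+5).
Luca in UTC: 15:00-18:00 (subtract 5h to convert from UTC+5).
Beatriz in UTC: 09:00-11:00, 15:00-18:00 (subtract 3h to convert from UTC+3).
Jonas ∩ Tara: 16:30-17:30.
Jonas ∩ Tara ∩ Ravi: 16:30-17:30.
Jonas ∩ Tara ∩ Ravi ∩ Gita: 16:30-17:30.
Jonas ∩ Tara ∩ Ravi ∩ Gita ∩ Luca: 16:30-17:30.
Jonas ∩ Tara ∩ Ravi ∩ Gita ∩ Luca ∩ Beatriz: 16:30-17:30.
So the common availability across everyone is 16:30-17:30.
The longest is 16:30-17:30 at 60 minutes.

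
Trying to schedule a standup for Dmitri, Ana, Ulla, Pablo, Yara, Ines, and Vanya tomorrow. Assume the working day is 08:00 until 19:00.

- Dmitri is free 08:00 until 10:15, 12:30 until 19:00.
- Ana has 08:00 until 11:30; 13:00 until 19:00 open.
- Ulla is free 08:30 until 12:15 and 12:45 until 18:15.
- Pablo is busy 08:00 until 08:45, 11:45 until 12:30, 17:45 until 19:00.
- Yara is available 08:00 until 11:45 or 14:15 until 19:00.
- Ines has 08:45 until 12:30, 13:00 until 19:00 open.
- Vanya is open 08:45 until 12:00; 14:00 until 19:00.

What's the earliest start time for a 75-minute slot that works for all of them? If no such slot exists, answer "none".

08:45

Dmitri free: 08:00-10:15, 12:30-19:00.
Ana free: 08:00-11:30, 13:00-19:00.
Ulla free: 08:30-12:15, 12:45-18:15.
Pablo free: 08:45-11:45, 12:30-17:45 (invert busy blocks within the working day).
Yara free: 08:00-11:45, 14:15-19:00.
Ines free: 08:45-12:30, 13:00-19:00.
Vanya free: 08:45-12:00, 14:00-19:00.
Dmitri ∩ Ana: 08:00-10:15, 13:00-19:00.
Dmitri ∩ Ana ∩ Ulla: 08:30-10:15, 13:00-18:15.
Dmitri ∩ Ana ∩ Ulla ∩ Pablo: 08:45-10:15, 13:00-17:45.
Dmitri ∩ Ana ∩ Ulla ∩ Pablo ∩ Yara: 08:45-10:15, 14:15-17:45.
Dmitri ∩ Ana ∩ Ulla ∩ Pablo ∩ Yara ∩ Ines: 08:45-10:15, 14:15-17:45.
Dmitri ∩ Ana ∩ Ulla ∩ Pablo ∩ Yara ∩ Ines ∩ Vanya: 08:45-10:15, 14:15-17:45.
The first common window of at least 75 minutes is 08:45-10:15, so the earliest start is 08:45.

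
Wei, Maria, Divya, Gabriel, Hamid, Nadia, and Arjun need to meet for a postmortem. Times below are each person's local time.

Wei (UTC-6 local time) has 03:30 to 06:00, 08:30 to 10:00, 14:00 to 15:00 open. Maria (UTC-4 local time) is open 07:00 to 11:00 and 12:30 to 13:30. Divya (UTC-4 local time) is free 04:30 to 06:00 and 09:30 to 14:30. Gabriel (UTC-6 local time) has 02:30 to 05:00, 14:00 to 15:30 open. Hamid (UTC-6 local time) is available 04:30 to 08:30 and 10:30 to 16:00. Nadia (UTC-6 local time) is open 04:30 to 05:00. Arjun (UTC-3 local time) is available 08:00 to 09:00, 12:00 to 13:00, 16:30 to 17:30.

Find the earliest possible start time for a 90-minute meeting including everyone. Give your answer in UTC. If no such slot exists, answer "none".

none

Wei in UTC: 09:30-12:00, 14:30-16:00, 20:00-21:00 (add 6h to convert from UTC-6).
Maria in UTC: 11:00-15:00, 16:30-17:30 (add 4h to convert from UTC-4).
Divya in UTC: 08:30-10:00, 13:30-18:30 (add 4h to convert from UTC-4).
Gabriel in UTC: 08:30-11:00, 20:00-21:30 (add 6h to convert from UTC-6).
Hamid in UTC: 10:30-14:30, 16:30-22:00 (add 6h to convert from UTC-6).
Nadia in UTC: 10:30-11:00 (add 6h to convert from UTC-6).
Arjun in UTC: 11:00-12:00, 15:00-16:00, 19:30-20:30 (add 3h to convert from UTC-3).
Wei ∩ Maria: 11:00-12:00, 14:30-15:00.
Wei ∩ Maria ∩ Divya: 14:30-15:00.
Wei ∩ Maria ∩ Divya ∩ Gabriel: ∅.
Wei ∩ Maria ∩ Divya ∩ Gabriel ∩ Hamid: ∅.
Wei ∩ Maria ∩ Divya ∩ Gabriel ∩ Hamid ∩ Nadia: ∅.
Wei ∩ Maria ∩ Divya ∩ Gabriel ∩ Hamid ∩ Nadia ∩ Arjun: ∅.
There is no time when everyone is free.
No common window is at least 90 minutes long.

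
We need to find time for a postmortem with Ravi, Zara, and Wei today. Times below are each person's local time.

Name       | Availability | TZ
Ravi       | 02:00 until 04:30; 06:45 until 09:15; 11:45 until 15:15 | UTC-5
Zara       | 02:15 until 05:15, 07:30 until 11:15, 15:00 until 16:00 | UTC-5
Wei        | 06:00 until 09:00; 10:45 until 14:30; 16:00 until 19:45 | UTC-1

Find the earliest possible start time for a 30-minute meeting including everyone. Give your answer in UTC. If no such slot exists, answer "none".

Ravi in UTC: 07:00-09:30, 11:45-14:15, 16:45-20:15 (add 5h to convert from UTC-5).
Zara in UTC: 07:15-10:15, 12:30-16:15, 20:00-21:00 (add 5h to convert from UTC-5).
Wei in UTC: 07:00-10:00, 11:45-15:30, 17:00-20:45 (add 1h to convert from UTC-1).
Ravi ∩ Zara: 07:15-09:30, 12:30-14:15, 20:00-20:15.
Ravi ∩ Zara ∩ Wei: 07:15-09:30, 12:30-14:15, 20:00-20:15.
So the common availability across everyone is 07:15-09:30, 12:30-14:15, 20:00-20:15.
The first common window of at least 30 minutes is 07:15-09:30, so the earliest start is 07:15.

07:15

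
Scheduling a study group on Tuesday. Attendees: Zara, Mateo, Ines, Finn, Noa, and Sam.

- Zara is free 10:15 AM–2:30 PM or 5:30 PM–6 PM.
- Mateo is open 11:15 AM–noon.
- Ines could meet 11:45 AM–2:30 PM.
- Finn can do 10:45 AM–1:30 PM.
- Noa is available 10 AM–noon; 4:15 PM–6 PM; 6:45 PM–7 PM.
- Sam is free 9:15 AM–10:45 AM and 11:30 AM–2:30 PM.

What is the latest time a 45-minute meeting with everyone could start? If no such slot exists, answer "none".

Zara ∩ Mateo: 11:15-12:00.
Zara ∩ Mateo ∩ Ines: 11:45-12:00.
Zara ∩ Mateo ∩ Ines ∩ Finn: 11:45-12:00.
Zara ∩ Mateo ∩ Ines ∩ Finn ∩ Noa: 11:45-12:00.
Zara ∩ Mateo ∩ Ines ∩ Finn ∩ Noa ∩ Sam: 11:45-12:00.
No common window is at least 45 minutes long.

none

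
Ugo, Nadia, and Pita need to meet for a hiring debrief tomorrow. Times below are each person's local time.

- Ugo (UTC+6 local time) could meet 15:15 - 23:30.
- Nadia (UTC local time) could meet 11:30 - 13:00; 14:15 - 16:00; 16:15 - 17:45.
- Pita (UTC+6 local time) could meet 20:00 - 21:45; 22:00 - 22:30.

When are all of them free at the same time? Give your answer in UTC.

14:15-15:45, 16:15-16:30

Ugo in UTC: 09:15-17:30 (subtract 6h to convert from UTC+6).
Nadia in UTC: 11:30-13:00, 14:15-16:00, 16:15-17:45.
Pita in UTC: 14:00-15:45, 16:00-16:30 (subtract 6h to convert from UTC+6).
Ugo ∩ Nadia: 11:30-13:00, 14:15-16:00, 16:15-17:30.
Ugo ∩ Nadia ∩ Pita: 14:15-15:45, 16:15-16:30.
So the common availability across everyone is 14:15-15:45, 16:15-16:30.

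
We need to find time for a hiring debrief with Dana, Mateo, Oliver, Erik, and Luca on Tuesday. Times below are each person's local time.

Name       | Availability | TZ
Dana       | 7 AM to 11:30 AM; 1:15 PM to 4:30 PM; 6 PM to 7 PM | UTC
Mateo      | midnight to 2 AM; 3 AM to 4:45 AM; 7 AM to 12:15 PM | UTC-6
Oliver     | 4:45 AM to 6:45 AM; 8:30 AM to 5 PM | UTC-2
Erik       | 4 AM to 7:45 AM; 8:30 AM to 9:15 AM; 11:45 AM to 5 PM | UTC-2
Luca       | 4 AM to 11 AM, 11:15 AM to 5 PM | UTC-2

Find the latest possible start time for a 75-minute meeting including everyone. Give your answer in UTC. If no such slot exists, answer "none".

Dana in UTC: 07:00-11:30, 13:15-16:30, 18:00-19:00.
Mateo in UTC: 06:00-08:00, 09:00-10:45, 13:00-18:15 (add 6h to convert from UTC-6).
Oliver in UTC: 06:45-08:45, 10:30-19:00 (add 2h to convert from UTC-2).
Erik in UTC: 06:00-09:45, 10:30-11:15, 13:45-19:00 (add 2h to convert from UTC-2).
Luca in UTC: 06:00-13:00, 13:15-19:00 (add 2h to convert from UTC-2).
Dana ∩ Mateo: 07:00-08:00, 09:00-10:45, 13:15-16:30, 18:00-18:15.
Dana ∩ Mateo ∩ Oliver: 07:00-08:00, 10:30-10:45, 13:15-16:30, 18:00-18:15.
Dana ∩ Mateo ∩ Oliver ∩ Erik: 07:00-08:00, 10:30-10:45, 13:45-16:30, 18:00-18:15.
Dana ∩ Mateo ∩ Oliver ∩ Erik ∩ Luca: 07:00-08:00, 10:30-10:45, 13:45-16:30, 18:00-18:15.
Those are the intersection windows.
The last common window of at least 75 minutes is 13:45-16:30; a 75-minute meeting can start as late as 15:15 and still end by 16:30.

15:15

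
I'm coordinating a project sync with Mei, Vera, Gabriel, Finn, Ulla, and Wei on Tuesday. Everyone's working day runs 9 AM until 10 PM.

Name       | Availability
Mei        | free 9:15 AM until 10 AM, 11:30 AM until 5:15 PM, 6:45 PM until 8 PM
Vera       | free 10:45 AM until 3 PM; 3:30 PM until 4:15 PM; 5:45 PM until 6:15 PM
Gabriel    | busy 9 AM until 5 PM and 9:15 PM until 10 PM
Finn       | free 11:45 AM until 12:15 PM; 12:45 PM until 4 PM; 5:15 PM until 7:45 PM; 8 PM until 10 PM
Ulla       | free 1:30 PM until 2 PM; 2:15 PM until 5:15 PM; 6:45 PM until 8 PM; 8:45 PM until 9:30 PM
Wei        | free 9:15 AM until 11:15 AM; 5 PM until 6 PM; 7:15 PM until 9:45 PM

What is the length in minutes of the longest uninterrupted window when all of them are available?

0

Mei free: 09:15-10:00, 11:30-17:15, 18:45-20:00.
Vera free: 10:45-15:00, 15:30-16:15, 17:45-18:15.
Gabriel free: 17:00-21:15 (invert busy blocks within the working day).
Finn free: 11:45-12:15, 12:45-16:00, 17:15-19:45, 20:00-22:00.
Ulla free: 13:30-14:00, 14:15-17:15, 18:45-20:00, 20:45-21:30.
Wei free: 09:15-11:15, 17:00-18:00, 19:15-21:45.
Mei ∩ Vera: 11:30-15:00, 15:30-16:15.
Mei ∩ Vera ∩ Gabriel: ∅.
Mei ∩ Vera ∩ Gabriel ∩ Finn: ∅.
Mei ∩ Vera ∩ Gabriel ∩ Finn ∩ Ulla: ∅.
Mei ∩ Vera ∩ Gabriel ∩ Finn ∩ Ulla ∩ Wei: ∅.
There is no time when everyone is free.
No common window exists, so the longest block is 0 minutes.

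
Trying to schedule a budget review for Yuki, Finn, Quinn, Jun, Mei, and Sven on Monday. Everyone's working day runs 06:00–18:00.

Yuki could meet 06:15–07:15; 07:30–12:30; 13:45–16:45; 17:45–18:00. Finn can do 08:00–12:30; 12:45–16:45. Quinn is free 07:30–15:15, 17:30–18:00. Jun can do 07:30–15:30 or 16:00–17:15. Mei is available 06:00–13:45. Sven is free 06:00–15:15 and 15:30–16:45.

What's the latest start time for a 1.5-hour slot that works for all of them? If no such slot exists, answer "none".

Yuki ∩ Finn: 08:00-12:30, 13:45-16:45.
Yuki ∩ Finn ∩ Quinn: 08:00-12:30, 13:45-15:15.
Yuki ∩ Finn ∩ Quinn ∩ Jun: 08:00-12:30, 13:45-15:15.
Yuki ∩ Finn ∩ Quinn ∩ Jun ∩ Mei: 08:00-12:30.
Yuki ∩ Finn ∩ Quinn ∩ Jun ∩ Mei ∩ Sven: 08:00-12:30.
The last common window of at least 90 minutes is 08:00-12:30; a 90-minute meeting can start as late as 11:00 and still end by 12:30.

11:00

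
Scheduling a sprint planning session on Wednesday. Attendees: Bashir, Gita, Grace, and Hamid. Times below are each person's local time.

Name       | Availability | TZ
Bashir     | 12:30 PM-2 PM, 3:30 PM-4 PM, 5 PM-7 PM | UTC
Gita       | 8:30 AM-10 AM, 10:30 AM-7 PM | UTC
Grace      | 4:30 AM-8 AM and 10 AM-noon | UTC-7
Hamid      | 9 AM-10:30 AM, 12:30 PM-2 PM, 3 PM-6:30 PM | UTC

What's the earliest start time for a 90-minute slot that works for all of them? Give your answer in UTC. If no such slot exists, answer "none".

12:30

Bashir in UTC: 12:30-14:00, 15:30-16:00, 17:00-19:00.
Gita in UTC: 08:30-10:00, 10:30-19:00.
Grace in UTC: 11:30-15:00, 17:00-19:00 (add 7h to convert from UTC-7).
Hamid in UTC: 09:00-10:30, 12:30-14:00, 15:00-18:30.
Bashir ∩ Gita: 12:30-14:00, 15:30-16:00, 17:00-19:00.
Bashir ∩ Gita ∩ Grace: 12:30-14:00, 17:00-19:00.
Bashir ∩ Gita ∩ Grace ∩ Hamid: 12:30-14:00, 17:00-18:30.
The first common window of at least 90 minutes is 12:30-14:00, so the earliest start is 12:30.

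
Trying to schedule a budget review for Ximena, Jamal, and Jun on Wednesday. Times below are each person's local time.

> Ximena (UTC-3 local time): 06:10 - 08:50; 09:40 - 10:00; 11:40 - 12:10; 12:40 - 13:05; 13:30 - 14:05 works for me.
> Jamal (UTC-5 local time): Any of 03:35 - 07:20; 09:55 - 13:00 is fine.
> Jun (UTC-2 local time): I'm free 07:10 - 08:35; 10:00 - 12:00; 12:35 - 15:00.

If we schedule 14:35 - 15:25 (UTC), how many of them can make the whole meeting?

1

Ximena in UTC: 09:10-11:50, 12:40-13:00, 14:40-15:10, 15:40-16:05, 16:30-17:05 (add 3h to convert from UTC-3).
Jamal in UTC: 08:35-12:20, 14:55-18:00 (add 5h to convert from UTC-5).
Jun in UTC: 09:10-10:35, 12:00-14:00, 14:35-17:00 (add 2h to convert from UTC-2).
Jun can make the full 14:35-15:25 slot — that's 1.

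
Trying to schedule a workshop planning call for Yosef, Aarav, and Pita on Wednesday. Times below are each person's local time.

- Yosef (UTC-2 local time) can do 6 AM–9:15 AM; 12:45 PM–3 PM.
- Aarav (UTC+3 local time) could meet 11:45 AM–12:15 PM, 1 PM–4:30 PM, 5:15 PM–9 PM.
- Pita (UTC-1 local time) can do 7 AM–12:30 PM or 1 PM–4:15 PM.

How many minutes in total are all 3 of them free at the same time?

240

Yosef in UTC: 08:00-11:15, 14:45-17:00 (add 2h to convert from UTC-2).
Aarav in UTC: 08:45-09:15, 10:00-13:30, 14:15-18:00 (subtract 3h to convert from UTC+3).
Pita in UTC: 08:00-13:30, 14:00-17:15 (add 1h to convert from UTC-1).
Yosef ∩ Aarav: 08:45-09:15, 10:00-11:15, 14:45-17:00.
Yosef ∩ Aarav ∩ Pita: 08:45-09:15, 10:00-11:15, 14:45-17:00.
Summing the common windows: 30 + 75 + 135 = 240 minutes.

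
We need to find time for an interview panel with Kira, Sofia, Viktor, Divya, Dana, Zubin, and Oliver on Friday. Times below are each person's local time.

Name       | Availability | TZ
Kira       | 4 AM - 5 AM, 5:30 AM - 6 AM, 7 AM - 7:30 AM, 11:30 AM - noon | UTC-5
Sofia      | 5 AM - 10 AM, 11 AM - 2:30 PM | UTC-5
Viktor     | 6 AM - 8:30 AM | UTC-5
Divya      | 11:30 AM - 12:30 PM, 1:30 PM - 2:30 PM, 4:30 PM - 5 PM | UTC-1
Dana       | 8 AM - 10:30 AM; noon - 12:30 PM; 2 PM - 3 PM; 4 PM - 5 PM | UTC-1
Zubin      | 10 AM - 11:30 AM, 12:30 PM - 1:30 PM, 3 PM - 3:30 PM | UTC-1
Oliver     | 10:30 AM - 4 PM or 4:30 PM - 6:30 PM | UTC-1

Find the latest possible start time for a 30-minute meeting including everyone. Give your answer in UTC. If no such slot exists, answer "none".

Kira in UTC: 09:00-10:00, 10:30-11:00, 12:00-12:30, 16:30-17:00 (add 5h to convert from UTC-5).
Sofia in UTC: 10:00-15:00, 16:00-19:30 (add 5h to convert from UTC-5).
Viktor in UTC: 11:00-13:30 (add 5h to convert from UTC-5).
Divya in UTC: 12:30-13:30, 14:30-15:30, 17:30-18:00 (add 1h to convert from UTC-1).
Dana in UTC: 09:00-11:30, 13:00-13:30, 15:00-16:00, 17:00-18:00 (add 1h to convert from UTC-1).
Zubin in UTC: 11:00-12:30, 13:30-14:30, 16:00-16:30 (add 1h to convert from UTC-1).
Oliver in UTC: 11:30-17:00, 17:30-19:30 (add 1h to convert from UTC-1).
Kira ∩ Sofia: 10:30-11:00, 12:00-12:30, 16:30-17:00.
Kira ∩ Sofia ∩ Viktor: 12:00-12:30.
Kira ∩ Sofia ∩ Viktor ∩ Divya: ∅.
Kira ∩ Sofia ∩ Viktor ∩ Divya ∩ Dana: ∅.
Kira ∩ Sofia ∩ Viktor ∩ Divya ∩ Dana ∩ Zubin: ∅.
Kira ∩ Sofia ∩ Viktor ∩ Divya ∩ Dana ∩ Zubin ∩ Oliver: ∅.
There is no time when everyone is free.
No common window is at least 30 minutes long.

none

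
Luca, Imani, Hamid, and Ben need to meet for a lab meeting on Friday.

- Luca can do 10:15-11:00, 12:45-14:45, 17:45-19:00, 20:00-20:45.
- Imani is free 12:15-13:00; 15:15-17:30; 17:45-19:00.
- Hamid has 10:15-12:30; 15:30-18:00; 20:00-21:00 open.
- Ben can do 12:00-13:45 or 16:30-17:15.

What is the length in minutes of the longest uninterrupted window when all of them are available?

0

Luca ∩ Imani: 12:45-13:00, 17:45-19:00.
Luca ∩ Imani ∩ Hamid: 17:45-18:00.
Luca ∩ Imani ∩ Hamid ∩ Ben: ∅.
There is no time when everyone is free.
No common window exists, so the longest block is 0 minutes.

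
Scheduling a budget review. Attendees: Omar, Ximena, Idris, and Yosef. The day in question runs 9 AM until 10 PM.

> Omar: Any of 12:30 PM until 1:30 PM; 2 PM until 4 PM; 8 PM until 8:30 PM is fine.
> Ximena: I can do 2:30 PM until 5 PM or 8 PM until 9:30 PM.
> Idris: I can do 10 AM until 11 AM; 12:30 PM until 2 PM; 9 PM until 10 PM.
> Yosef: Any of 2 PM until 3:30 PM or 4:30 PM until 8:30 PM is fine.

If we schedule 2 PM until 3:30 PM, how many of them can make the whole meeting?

2

Omar and Yosef can make the full 14:00-15:30 slot — that's 2.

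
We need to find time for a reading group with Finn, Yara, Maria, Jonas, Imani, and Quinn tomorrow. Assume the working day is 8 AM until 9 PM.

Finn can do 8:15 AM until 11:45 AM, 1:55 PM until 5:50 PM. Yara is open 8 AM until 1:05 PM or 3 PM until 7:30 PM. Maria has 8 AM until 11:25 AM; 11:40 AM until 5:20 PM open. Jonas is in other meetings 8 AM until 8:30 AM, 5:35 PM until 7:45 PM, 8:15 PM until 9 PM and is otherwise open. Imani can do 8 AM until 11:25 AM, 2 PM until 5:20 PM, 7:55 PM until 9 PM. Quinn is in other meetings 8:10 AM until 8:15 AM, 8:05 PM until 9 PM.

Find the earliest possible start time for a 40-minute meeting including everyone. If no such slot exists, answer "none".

Finn free: 08:15-11:45, 13:55-17:50.
Yara free: 08:00-13:05, 15:00-19:30.
Maria free: 08:00-11:25, 11:40-17:20.
Jonas free: 08:30-17:35, 19:45-20:15 (invert busy blocks within the working day).
Imani free: 08:00-11:25, 14:00-17:20, 19:55-21:00.
Quinn free: 08:00-08:10, 08:15-20:05 (invert busy blocks within the working day).
Finn ∩ Yara: 08:15-11:45, 15:00-17:50.
Finn ∩ Yara ∩ Maria: 08:15-11:25, 11:40-11:45, 15:00-17:20.
Finn ∩ Yara ∩ Maria ∩ Jonas: 08:30-11:25, 11:40-11:45, 15:00-17:20.
Finn ∩ Yara ∩ Maria ∩ Jonas ∩ Imani: 08:30-11:25, 15:00-17:20.
Finn ∩ Yara ∩ Maria ∩ Jonas ∩ Imani ∩ Quinn: 08:30-11:25, 15:00-17:20.
Those are the intersection windows.
The first common window of at least 40 minutes is 08:30-11:25, so the earliest start is 08:30.

08:30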